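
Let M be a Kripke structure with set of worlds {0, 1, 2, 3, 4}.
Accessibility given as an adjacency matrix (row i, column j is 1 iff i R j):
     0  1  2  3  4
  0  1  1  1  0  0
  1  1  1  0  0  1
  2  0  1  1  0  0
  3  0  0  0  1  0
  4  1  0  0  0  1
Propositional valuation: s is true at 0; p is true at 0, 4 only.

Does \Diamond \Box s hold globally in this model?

No

Recall that \Box ψ holds at a world iff ψ holds at every accessible world, and \Diamond ψ holds iff ψ holds at some accessible world.
Let φ = \Diamond \Box s. Evaluate φ at each world:
  0 (successors {0, 1, 2}): φ is false.
  1 (successors {0, 1, 4}): φ is false.
  2 (successors {1, 2}): φ is false.
  3 (successors {3}): φ is false.
  4 (successors {0, 4}): φ is false.
Detail at 0 (counterexample):
  At 0: \Diamond \Box s requires \Box s at some successor in {0, 1, 2}.
    At 0: \Box s is false.
    At 1: \Box s is false.
    At 2: \Box s is false.
  So \Diamond \Box s is false at 0.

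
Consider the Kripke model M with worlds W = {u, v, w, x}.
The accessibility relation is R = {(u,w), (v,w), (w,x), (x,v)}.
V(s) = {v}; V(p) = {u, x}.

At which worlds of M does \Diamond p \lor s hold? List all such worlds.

Recall that \Diamond ψ holds at a world iff ψ holds at some accessible world.
Let φ = \Diamond p \lor s. Evaluate φ at each world:
  u (successors {w}): φ is false.
  v (successors {w}): φ is true.
  w (successors {x}): φ is true.
  x (successors {v}): φ is false.
For instance, at u:
  At u: \Diamond p is false, s is false, so \Diamond p \lor s is false.
    At u: \Diamond p requires p at some successor in {w}.
      At w: p is false.
    So \Diamond p is false at u.
Satisfying worlds: {v, w}

v, w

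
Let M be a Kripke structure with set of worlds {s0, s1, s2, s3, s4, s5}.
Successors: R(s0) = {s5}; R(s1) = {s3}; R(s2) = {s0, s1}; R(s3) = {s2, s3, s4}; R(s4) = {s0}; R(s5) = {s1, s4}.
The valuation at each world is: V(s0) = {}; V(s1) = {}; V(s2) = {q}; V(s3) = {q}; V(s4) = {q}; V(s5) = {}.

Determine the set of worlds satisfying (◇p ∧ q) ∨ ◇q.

Let φ = (◇p ∧ q) ∨ ◇q. Evaluate φ at each world:
  s0 (successors {s5}): φ is false.
  s1 (successors {s3}): φ is true.
  s2 (successors {s0, s1}): φ is false.
  s3 (successors {s2, s3, s4}): φ is true.
  s4 (successors {s0}): φ is false.
  s5 (successors {s1, s4}): φ is true.
For instance, at s4:
  At s4: ◇p ∧ q is false, ◇q is false, so (◇p ∧ q) ∨ ◇q is false.
    At s4: ◇p is false, q is true, so ◇p ∧ q is false.
      At s4: ◇p requires p at some successor in {s0}.
        At s0: p is false.
      So ◇p is false at s4.
    At s4: ◇q requires q at some successor in {s0}.
      At s0: q is false.
    So ◇q is false at s4.
Satisfying worlds: {s1, s3, s5}

s1, s3, s5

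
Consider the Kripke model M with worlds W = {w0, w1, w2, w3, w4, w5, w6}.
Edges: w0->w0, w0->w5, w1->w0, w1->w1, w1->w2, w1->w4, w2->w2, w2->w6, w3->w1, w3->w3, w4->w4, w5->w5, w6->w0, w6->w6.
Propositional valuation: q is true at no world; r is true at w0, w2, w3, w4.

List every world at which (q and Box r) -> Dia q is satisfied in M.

w0, w1, w2, w3, w4, w5, w6

Let φ = (q and Box r) -> Dia q. Evaluate φ at each world:
  w0 (successors {w0, w5}): φ is true.
  w1 (successors {w0, w1, w2, w4}): φ is true.
  w2 (successors {w2, w6}): φ is true.
  w3 (successors {w1, w3}): φ is true.
  w4 (successors {w4}): φ is true.
  w5 (successors {w5}): φ is true.
  w6 (successors {w0, w6}): φ is true.
For instance, at w2:
  At w2: q and Box r is false, Dia q is false, so (q and Box r) -> Dia q is true.
    At w2: q is false, Box r is false, so q and Box r is false.
      At w2: Box r requires r at every successor {w2, w6}.
        r fails at w6, so Box r is false at w2.
    At w2: Dia q requires q at some successor in {w2, w6}.
      At w2: q is false.
      At w6: q is false.
    So Dia q is false at w2.
Satisfying worlds: {w0, w1, w2, w3, w4, w5, w6}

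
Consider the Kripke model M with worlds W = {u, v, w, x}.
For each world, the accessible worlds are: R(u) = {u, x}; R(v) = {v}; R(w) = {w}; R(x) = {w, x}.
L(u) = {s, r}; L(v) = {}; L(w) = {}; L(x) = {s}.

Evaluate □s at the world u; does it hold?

Recall that □ψ holds at a world iff ψ holds at every accessible world, and ◇ψ holds iff ψ holds at some accessible world.
At u: □s requires s at every successor {u, x}.
  At u: s is true.
  At x: s is true.
So □s is true at u.

Yes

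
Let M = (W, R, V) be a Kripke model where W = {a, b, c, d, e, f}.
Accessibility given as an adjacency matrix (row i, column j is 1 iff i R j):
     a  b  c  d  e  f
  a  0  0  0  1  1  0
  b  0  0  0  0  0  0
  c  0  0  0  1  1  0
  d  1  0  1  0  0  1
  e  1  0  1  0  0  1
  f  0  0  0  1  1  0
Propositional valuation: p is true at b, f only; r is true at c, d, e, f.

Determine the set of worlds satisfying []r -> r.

Let φ = []r -> r. Evaluate φ at each world:
  a (successors {d, e}): φ is false.
  b (successors ∅): φ is false.
  c (successors {d, e}): φ is true.
  d (successors {a, c, f}): φ is true.
  e (successors {a, c, f}): φ is true.
  f (successors {d, e}): φ is true.
For instance, at d:
  At d: []r is false, r is true, so []r -> r is true.
    At d: []r requires r at every successor {a, c, f}.
      r fails at a, so []r is false at d.
Satisfying worlds: {c, d, e, f}

c, d, e, f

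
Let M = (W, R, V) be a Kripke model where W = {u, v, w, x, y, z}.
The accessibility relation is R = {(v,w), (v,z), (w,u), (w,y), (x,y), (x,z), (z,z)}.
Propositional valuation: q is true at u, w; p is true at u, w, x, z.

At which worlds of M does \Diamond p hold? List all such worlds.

v, w, x, z

Recall that \Diamond ψ holds at a world iff ψ holds at some accessible world.
Let φ = \Diamond p. Evaluate φ at each world:
  u (successors ∅): φ is false.
  v (successors {w, z}): φ is true.
  w (successors {u, y}): φ is true.
  x (successors {y, z}): φ is true.
  y (successors ∅): φ is false.
  z (successors {z}): φ is true.
For instance, at w:
  At w: \Diamond p requires p at some successor in {u, y}.
    p holds at u, so \Diamond p is true at w.
Satisfying worlds: {v, w, x, z}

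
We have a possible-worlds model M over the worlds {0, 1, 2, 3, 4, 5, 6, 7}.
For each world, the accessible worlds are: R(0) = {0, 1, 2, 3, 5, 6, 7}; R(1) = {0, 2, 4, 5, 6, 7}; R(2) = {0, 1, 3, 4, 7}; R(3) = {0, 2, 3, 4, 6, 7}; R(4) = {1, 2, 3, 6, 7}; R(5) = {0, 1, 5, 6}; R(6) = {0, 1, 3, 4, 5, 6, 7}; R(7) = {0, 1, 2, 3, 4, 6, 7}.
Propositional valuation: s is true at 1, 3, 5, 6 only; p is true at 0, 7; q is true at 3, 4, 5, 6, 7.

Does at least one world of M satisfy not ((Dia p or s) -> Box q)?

Yes

Recall that Box ψ holds at a world iff ψ holds at every accessible world, and Dia ψ holds iff ψ holds at some accessible world.
Let φ = not ((Dia p or s) -> Box q). Evaluate φ at each world:
  0 (successors {0, 1, 2, 3, 5, 6, 7}): φ is true.
  1 (successors {0, 2, 4, 5, 6, 7}): φ is true.
  2 (successors {0, 1, 3, 4, 7}): φ is true.
  3 (successors {0, 2, 3, 4, 6, 7}): φ is true.
  4 (successors {1, 2, 3, 6, 7}): φ is true.
  5 (successors {0, 1, 5, 6}): φ is true.
  6 (successors {0, 1, 3, 4, 5, 6, 7}): φ is true.
  7 (successors {0, 1, 2, 3, 4, 6, 7}): φ is true.
Detail at 0 (witness):
  At 0: (Dia p or s) -> Box q is false, so not ((Dia p or s) -> Box q) is true.
    At 0: Dia p or s is true, Box q is false, so (Dia p or s) -> Box q is false.
      At 0: Dia p is true, s is false, so Dia p or s is true.
      At 0: Box q requires q at every successor {0, 1, 2, 3, 5, 6, 7}.
        q fails at 0, so Box q is false at 0.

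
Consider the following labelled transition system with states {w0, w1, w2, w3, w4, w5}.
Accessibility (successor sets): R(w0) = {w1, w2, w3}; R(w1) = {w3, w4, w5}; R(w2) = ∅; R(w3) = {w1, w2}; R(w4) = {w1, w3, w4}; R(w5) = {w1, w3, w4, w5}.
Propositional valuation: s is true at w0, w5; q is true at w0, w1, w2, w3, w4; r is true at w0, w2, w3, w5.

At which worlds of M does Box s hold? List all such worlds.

Let φ = Box s. Evaluate φ at each world:
  w0 (successors {w1, w2, w3}): φ is false.
  w1 (successors {w3, w4, w5}): φ is false.
  w2 (successors ∅): φ is true.
  w3 (successors {w1, w2}): φ is false.
  w4 (successors {w1, w3, w4}): φ is false.
  w5 (successors {w1, w3, w4, w5}): φ is false.
For instance, at w3:
  At w3: Box s requires s at every successor {w1, w2}.
    s fails at w1, so Box s is false at w3.
Satisfying worlds: {w2}

w2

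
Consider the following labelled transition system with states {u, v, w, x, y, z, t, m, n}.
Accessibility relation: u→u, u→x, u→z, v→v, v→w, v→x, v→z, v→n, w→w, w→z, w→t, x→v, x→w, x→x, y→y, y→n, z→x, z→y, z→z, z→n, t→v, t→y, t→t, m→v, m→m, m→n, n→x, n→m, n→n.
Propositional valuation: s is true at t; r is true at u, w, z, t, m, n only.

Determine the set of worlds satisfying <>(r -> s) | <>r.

u, v, w, x, y, z, t, m, n

Recall that <>ψ holds at a world iff ψ holds at some accessible world.
Let φ = <>(r -> s) | <>r. Evaluate φ at each world:
  u (successors {u, x, z}): φ is true.
  v (successors {v, w, x, z, n}): φ is true.
  w (successors {w, z, t}): φ is true.
  x (successors {v, w, x}): φ is true.
  y (successors {y, n}): φ is true.
  z (successors {x, y, z, n}): φ is true.
  t (successors {v, y, t}): φ is true.
  m (successors {v, m, n}): φ is true.
  n (successors {x, m, n}): φ is true.
For instance, at v:
  At v: <>(r -> s) is true, <>r is true, so <>(r -> s) | <>r is true.
    At v: <>(r -> s) requires r -> s at some successor in {v, w, x, z, n}.
      r -> s holds at v, so <>(r -> s) is true at v.
    At v: <>r requires r at some successor in {v, w, x, z, n}.
      r holds at w, so <>r is true at v.
Satisfying worlds: {u, v, w, x, y, z, t, m, n}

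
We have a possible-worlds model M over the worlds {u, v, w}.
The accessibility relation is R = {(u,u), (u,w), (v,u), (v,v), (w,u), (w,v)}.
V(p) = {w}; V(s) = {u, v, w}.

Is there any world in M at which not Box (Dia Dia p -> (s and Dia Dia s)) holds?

Recall that Box ψ holds at a world iff ψ holds at every accessible world, and Dia ψ holds iff ψ holds at some accessible world.
Let φ = not Box (Dia Dia p -> (s and Dia Dia s)). Evaluate φ at each world:
  u (successors {u, w}): φ is false.
  v (successors {u, v}): φ is false.
  w (successors {u, v}): φ is false.
For instance, at u:
  At u: Box (Dia Dia p -> (s and Dia Dia s)) is true, so not Box (Dia Dia p -> (s and Dia Dia s)) is false.
    At u: Box (Dia Dia p -> (s and Dia Dia s)) requires Dia Dia p -> (s and Dia Dia s) at every successor {u, w}.
      At u: Dia Dia p -> (s and Dia Dia s) is true.
      At w: Dia Dia p -> (s and Dia Dia s) is true.
    So Box (Dia Dia p -> (s and Dia Dia s)) is true at u.

No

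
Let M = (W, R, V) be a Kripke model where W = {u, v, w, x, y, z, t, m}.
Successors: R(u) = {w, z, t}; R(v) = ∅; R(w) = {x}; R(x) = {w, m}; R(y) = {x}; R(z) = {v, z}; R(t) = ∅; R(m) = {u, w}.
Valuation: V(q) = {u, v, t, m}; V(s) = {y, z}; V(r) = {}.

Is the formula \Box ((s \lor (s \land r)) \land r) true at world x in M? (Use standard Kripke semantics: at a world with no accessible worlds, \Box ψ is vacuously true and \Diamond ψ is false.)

No

At x: \Box ((s \lor (s \land r)) \land r) requires (s \lor (s \land r)) \land r at every successor {w, m}.
  (s \lor (s \land r)) \land r fails at w, so \Box ((s \lor (s \land r)) \land r) is false at x.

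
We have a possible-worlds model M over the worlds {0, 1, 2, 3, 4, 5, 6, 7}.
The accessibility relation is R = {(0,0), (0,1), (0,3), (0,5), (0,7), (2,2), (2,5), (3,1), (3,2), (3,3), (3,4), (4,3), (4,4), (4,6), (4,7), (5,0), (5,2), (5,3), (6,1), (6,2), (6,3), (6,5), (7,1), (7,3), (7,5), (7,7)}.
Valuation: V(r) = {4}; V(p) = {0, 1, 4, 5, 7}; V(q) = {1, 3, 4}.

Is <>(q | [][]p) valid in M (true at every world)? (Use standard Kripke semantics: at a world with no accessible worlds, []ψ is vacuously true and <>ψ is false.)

Let φ = <>(q | [][]p). Evaluate φ at each world:
  0 (successors {0, 1, 3, 5, 7}): φ is true.
  1 (successors ∅): φ is false.
  2 (successors {2, 5}): φ is false.
  3 (successors {1, 2, 3, 4}): φ is true.
  4 (successors {3, 4, 6, 7}): φ is true.
  5 (successors {0, 2, 3}): φ is true.
  6 (successors {1, 2, 3, 5}): φ is true.
  7 (successors {1, 3, 5, 7}): φ is true.
Detail at 1 (counterexample):
  At 1: no accessible worlds, so <>(q | [][]p) is false.

No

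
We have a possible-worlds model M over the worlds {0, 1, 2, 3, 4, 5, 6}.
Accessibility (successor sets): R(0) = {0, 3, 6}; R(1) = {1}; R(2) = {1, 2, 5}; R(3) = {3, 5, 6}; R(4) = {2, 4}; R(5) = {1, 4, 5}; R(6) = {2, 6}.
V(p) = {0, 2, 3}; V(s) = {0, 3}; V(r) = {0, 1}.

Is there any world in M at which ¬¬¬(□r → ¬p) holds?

Let φ = ¬¬¬(□r → ¬p). Evaluate φ at each world:
  0 (successors {0, 3, 6}): φ is false.
  1 (successors {1}): φ is false.
  2 (successors {1, 2, 5}): φ is false.
  3 (successors {3, 5, 6}): φ is false.
  4 (successors {2, 4}): φ is false.
  5 (successors {1, 4, 5}): φ is false.
  6 (successors {2, 6}): φ is false.
For instance, at 2:
  At 2: ¬¬(□r → ¬p) is true, so ¬¬¬(□r → ¬p) is false.
    At 2: ¬(□r → ¬p) is false, so ¬¬(□r → ¬p) is true.
      At 2: □r → ¬p is true, so ¬(□r → ¬p) is false.

No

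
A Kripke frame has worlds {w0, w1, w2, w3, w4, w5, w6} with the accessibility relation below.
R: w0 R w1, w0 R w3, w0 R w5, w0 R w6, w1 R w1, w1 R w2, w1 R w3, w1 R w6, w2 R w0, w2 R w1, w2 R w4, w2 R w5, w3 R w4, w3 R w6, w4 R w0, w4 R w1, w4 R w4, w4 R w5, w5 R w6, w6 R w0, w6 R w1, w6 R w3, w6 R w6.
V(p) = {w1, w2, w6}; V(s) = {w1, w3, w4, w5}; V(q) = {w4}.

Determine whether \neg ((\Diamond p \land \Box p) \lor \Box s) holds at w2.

Recall that \Box ψ holds at a world iff ψ holds at every accessible world, and \Diamond ψ holds iff ψ holds at some accessible world.
At w2: (\Diamond p \land \Box p) \lor \Box s is false, so \neg ((\Diamond p \land \Box p) \lor \Box s) is true.
  At w2: \Diamond p \land \Box p is false, \Box s is false, so (\Diamond p \land \Box p) \lor \Box s is false.
    At w2: \Diamond p is true, \Box p is false, so \Diamond p \land \Box p is false.
      At w2: \Diamond p requires p at some successor in {w0, w1, w4, w5}.
        p holds at w1, so \Diamond p is true at w2.
      At w2: \Box p requires p at every successor {w0, w1, w4, w5}.
        p fails at w0, so \Box p is false at w2.
    At w2: \Box s requires s at every successor {w0, w1, w4, w5}.
      s fails at w0, so \Box s is false at w2.

Yes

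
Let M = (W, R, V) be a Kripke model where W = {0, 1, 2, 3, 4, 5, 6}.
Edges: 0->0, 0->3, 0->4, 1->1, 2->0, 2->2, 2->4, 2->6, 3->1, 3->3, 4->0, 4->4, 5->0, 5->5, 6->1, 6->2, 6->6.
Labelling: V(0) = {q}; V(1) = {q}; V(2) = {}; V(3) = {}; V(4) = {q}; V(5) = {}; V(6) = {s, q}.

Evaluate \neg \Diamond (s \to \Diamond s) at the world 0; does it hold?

Recall that \Diamond ψ holds at a world iff ψ holds at some accessible world.
At 0: \Diamond (s \to \Diamond s) is true, so \neg \Diamond (s \to \Diamond s) is false.
  At 0: \Diamond (s \to \Diamond s) requires s \to \Diamond s at some successor in {0, 3, 4}.
    s \to \Diamond s holds at 0, so \Diamond (s \to \Diamond s) is true at 0.
      At 0: s is false, \Diamond s is false, so s \to \Diamond s is true.

No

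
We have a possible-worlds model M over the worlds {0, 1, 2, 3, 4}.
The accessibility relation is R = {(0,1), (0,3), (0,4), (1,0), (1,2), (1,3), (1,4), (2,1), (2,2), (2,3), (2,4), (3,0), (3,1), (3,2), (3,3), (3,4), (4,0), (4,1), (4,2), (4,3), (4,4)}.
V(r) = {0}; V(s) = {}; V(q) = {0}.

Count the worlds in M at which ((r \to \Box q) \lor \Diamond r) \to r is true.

1

Let φ = ((r \to \Box q) \lor \Diamond r) \to r. Evaluate φ at each world:
  0 (successors {1, 3, 4}): φ is true.
  1 (successors {0, 2, 3, 4}): φ is false.
  2 (successors {1, 2, 3, 4}): φ is false.
  3 (successors {0, 1, 2, 3, 4}): φ is false.
  4 (successors {0, 1, 2, 3, 4}): φ is false.
For instance, at 3:
  At 3: (r \to \Box q) \lor \Diamond r is true, r is false, so ((r \to \Box q) \lor \Diamond r) \to r is false.
    At 3: r \to \Box q is true, \Diamond r is true, so (r \to \Box q) \lor \Diamond r is true.
      At 3: r is false, \Box q is false, so r \to \Box q is true.
      At 3: \Diamond r requires r at some successor in {0, 1, 2, 3, 4}.
        r holds at 0, so \Diamond r is true at 3.
Satisfying worlds: {0}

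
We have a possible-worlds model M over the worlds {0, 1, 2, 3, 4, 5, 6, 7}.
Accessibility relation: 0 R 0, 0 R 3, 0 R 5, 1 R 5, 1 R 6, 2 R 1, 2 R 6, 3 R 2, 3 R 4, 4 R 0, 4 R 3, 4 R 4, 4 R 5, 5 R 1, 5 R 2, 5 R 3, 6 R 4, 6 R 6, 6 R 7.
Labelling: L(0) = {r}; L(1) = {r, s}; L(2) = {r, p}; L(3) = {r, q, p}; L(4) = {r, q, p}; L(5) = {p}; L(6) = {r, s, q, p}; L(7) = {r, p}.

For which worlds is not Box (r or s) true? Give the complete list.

Let φ = not Box (r or s). Evaluate φ at each world:
  0 (successors {0, 3, 5}): φ is true.
  1 (successors {5, 6}): φ is true.
  2 (successors {1, 6}): φ is false.
  3 (successors {2, 4}): φ is false.
  4 (successors {0, 3, 4, 5}): φ is true.
  5 (successors {1, 2, 3}): φ is false.
  6 (successors {4, 6, 7}): φ is false.
  7 (successors ∅): φ is false.
For instance, at 4:
  At 4: Box (r or s) is false, so not Box (r or s) is true.
    At 4: Box (r or s) requires r or s at every successor {0, 3, 4, 5}.
      r or s fails at 5, so Box (r or s) is false at 4.
Satisfying worlds: {0, 1, 4}

0, 1, 4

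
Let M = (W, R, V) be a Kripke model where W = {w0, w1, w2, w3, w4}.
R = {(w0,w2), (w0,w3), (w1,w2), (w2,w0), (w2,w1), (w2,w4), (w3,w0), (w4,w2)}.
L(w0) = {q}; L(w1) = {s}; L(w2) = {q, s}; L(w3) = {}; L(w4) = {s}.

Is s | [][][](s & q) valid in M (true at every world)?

No

Recall that []ψ holds at a world iff ψ holds at every accessible world, and <>ψ holds iff ψ holds at some accessible world.
Let φ = s | [][][](s & q). Evaluate φ at each world:
  w0 (successors {w2, w3}): φ is false.
  w1 (successors {w2}): φ is true.
  w2 (successors {w0, w1, w4}): φ is true.
  w3 (successors {w0}): φ is false.
  w4 (successors {w2}): φ is true.
Detail at w0 (counterexample):
  At w0: s is false, [][][](s & q) is false, so s | [][][](s & q) is false.
    At w0: [][][](s & q) requires [][](s & q) at every successor {w2, w3}.
      [][](s & q) fails at w2, so [][][](s & q) is false at w0.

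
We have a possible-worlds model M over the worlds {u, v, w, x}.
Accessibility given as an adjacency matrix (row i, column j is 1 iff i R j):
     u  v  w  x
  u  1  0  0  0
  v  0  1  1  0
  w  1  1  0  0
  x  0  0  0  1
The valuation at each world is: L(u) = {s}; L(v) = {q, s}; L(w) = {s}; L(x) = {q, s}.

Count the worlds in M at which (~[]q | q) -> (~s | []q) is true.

1

Recall that []ψ holds at a world iff ψ holds at every accessible world, and <>ψ holds iff ψ holds at some accessible world.
Let φ = (~[]q | q) -> (~s | []q). Evaluate φ at each world:
  u (successors {u}): φ is false.
  v (successors {v, w}): φ is false.
  w (successors {u, v}): φ is false.
  x (successors {x}): φ is true.
For instance, at w:
  At w: ~[]q | q is true, ~s | []q is false, so (~[]q | q) -> (~s | []q) is false.
    At w: ~[]q is true, q is false, so ~[]q | q is true.
      At w: []q is false, so ~[]q is true.
    At w: ~s is false, []q is false, so ~s | []q is false.
      At w: []q requires q at every successor {u, v}.
        q fails at u, so []q is false at w.
Satisfying worlds: {x}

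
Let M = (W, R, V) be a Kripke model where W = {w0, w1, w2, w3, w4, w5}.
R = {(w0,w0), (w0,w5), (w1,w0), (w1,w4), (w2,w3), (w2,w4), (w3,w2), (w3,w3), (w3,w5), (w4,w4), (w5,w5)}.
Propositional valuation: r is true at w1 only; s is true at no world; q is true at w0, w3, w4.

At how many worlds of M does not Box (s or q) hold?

3

Let φ = not Box (s or q). Evaluate φ at each world:
  w0 (successors {w0, w5}): φ is true.
  w1 (successors {w0, w4}): φ is false.
  w2 (successors {w3, w4}): φ is false.
  w3 (successors {w2, w3, w5}): φ is true.
  w4 (successors {w4}): φ is false.
  w5 (successors {w5}): φ is true.
For instance, at w0:
  At w0: Box (s or q) is false, so not Box (s or q) is true.
    At w0: Box (s or q) requires s or q at every successor {w0, w5}.
      s or q fails at w5, so Box (s or q) is false at w0.
Satisfying worlds: {w0, w3, w5}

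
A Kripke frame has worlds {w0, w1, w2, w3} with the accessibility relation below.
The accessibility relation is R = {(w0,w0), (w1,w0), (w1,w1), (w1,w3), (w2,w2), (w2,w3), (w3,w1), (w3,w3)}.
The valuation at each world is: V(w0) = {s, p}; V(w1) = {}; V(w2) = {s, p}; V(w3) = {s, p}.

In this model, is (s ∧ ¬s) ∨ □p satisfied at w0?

At w0: s ∧ ¬s is false, □p is true, so (s ∧ ¬s) ∨ □p is true.
  At w0: □p requires p at every successor {w0}.
    At w0: p is true.
  So □p is true at w0.

Yes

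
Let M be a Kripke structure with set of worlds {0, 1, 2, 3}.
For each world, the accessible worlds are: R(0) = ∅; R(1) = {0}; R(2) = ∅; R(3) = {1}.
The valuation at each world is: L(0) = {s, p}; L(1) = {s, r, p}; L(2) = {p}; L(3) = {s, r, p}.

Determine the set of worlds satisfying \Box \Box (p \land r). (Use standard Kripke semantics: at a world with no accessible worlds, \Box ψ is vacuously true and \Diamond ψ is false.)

Recall that \Box ψ holds at a world iff ψ holds at every accessible world, and \Diamond ψ holds iff ψ holds at some accessible world.
Let φ = \Box \Box (p \land r). Evaluate φ at each world:
  0 (successors ∅): φ is true.
  1 (successors {0}): φ is true.
  2 (successors ∅): φ is true.
  3 (successors {1}): φ is false.
For instance, at 1:
  At 1: \Box \Box (p \land r) requires \Box (p \land r) at every successor {0}.
      At 0: no accessible worlds, so \Box (p \land r) holds vacuously.
  So \Box \Box (p \land r) is true at 1.
Satisfying worlds: {0, 1, 2}

0, 1, 2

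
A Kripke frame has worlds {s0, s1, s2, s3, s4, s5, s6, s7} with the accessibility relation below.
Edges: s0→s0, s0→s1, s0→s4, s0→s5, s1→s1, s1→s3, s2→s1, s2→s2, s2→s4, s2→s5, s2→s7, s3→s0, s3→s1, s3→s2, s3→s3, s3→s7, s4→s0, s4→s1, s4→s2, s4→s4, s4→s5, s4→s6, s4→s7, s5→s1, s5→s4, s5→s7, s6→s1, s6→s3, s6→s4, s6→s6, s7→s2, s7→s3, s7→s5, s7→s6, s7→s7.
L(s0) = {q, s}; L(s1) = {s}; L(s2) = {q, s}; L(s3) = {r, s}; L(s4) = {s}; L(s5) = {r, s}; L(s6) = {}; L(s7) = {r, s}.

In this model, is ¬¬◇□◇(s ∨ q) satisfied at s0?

Yes

Recall that □ψ holds at a world iff ψ holds at every accessible world, and ◇ψ holds iff ψ holds at some accessible world.
At s0: ¬◇□◇(s ∨ q) is false, so ¬¬◇□◇(s ∨ q) is true.
  At s0: ◇□◇(s ∨ q) is true, so ¬◇□◇(s ∨ q) is false.
    At s0: ◇□◇(s ∨ q) requires □◇(s ∨ q) at some successor in {s0, s1, s4, s5}.
      □◇(s ∨ q) holds at s0, so ◇□◇(s ∨ q) is true at s0.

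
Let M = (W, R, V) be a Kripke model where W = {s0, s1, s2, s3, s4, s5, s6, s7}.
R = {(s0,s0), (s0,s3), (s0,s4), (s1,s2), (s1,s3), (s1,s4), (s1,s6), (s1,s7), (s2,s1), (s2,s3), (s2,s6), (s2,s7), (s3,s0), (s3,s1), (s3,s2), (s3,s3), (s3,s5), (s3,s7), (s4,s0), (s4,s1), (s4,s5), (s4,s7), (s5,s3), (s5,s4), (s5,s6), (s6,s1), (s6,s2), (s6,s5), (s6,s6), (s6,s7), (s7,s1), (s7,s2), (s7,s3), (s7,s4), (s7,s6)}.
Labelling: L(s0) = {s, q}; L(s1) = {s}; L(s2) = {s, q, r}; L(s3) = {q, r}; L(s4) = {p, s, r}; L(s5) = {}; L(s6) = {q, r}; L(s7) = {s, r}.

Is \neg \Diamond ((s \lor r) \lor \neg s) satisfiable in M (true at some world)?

No

Let φ = \neg \Diamond ((s \lor r) \lor \neg s). Evaluate φ at each world:
  s0 (successors {s0, s3, s4}): φ is false.
  s1 (successors {s2, s3, s4, s6, s7}): φ is false.
  s2 (successors {s1, s3, s6, s7}): φ is false.
  s3 (successors {s0, s1, s2, s3, s5, s7}): φ is false.
  s4 (successors {s0, s1, s5, s7}): φ is false.
  s5 (successors {s3, s4, s6}): φ is false.
  s6 (successors {s1, s2, s5, s6, s7}): φ is false.
  s7 (successors {s1, s2, s3, s4, s6}): φ is false.
For instance, at s3:
  At s3: \Diamond ((s \lor r) \lor \neg s) is true, so \neg \Diamond ((s \lor r) \lor \neg s) is false.
    At s3: \Diamond ((s \lor r) \lor \neg s) requires (s \lor r) \lor \neg s at some successor in {s0, s1, s2, s3, s5, s7}.
      (s \lor r) \lor \neg s holds at s0, so \Diamond ((s \lor r) \lor \neg s) is true at s3.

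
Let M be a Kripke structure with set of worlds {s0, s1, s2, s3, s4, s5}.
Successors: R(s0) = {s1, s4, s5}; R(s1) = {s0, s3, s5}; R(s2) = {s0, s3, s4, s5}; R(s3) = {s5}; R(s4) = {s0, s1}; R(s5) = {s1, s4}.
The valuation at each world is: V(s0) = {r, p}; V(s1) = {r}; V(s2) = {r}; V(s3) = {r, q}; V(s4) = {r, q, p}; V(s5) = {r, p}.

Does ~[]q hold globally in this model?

Yes

Let φ = ~[]q. Evaluate φ at each world:
  s0 (successors {s1, s4, s5}): φ is true.
  s1 (successors {s0, s3, s5}): φ is true.
  s2 (successors {s0, s3, s4, s5}): φ is true.
  s3 (successors {s5}): φ is true.
  s4 (successors {s0, s1}): φ is true.
  s5 (successors {s1, s4}): φ is true.
For instance, at s0:
  At s0: []q is false, so ~[]q is true.
    At s0: []q requires q at every successor {s1, s4, s5}.
      q fails at s1, so []q is false at s0.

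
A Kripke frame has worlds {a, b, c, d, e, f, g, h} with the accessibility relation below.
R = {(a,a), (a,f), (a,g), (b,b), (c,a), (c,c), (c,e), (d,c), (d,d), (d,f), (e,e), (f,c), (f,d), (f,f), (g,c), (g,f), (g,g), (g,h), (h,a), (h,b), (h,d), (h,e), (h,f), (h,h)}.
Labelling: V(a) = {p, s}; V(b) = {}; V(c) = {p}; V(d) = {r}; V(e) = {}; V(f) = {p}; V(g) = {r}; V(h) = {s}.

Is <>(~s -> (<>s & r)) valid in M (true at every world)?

Let φ = <>(~s -> (<>s & r)). Evaluate φ at each world:
  a (successors {a, f, g}): φ is true.
  b (successors {b}): φ is false.
  c (successors {a, c, e}): φ is true.
  d (successors {c, d, f}): φ is false.
  e (successors {e}): φ is false.
  f (successors {c, d, f}): φ is false.
  g (successors {c, f, g, h}): φ is true.
  h (successors {a, b, d, e, f, h}): φ is true.
Detail at b (counterexample):
  At b: <>(~s -> (<>s & r)) requires ~s -> (<>s & r) at some successor in {b}.
    At b: ~s -> (<>s & r) is false.
  So <>(~s -> (<>s & r)) is false at b.

No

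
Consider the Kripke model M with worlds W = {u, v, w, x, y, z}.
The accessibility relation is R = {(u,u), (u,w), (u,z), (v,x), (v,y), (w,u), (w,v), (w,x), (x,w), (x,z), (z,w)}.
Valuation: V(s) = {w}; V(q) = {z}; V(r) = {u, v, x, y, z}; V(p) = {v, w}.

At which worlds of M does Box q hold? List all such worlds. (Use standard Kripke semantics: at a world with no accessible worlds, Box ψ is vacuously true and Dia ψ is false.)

y

Let φ = Box q. Evaluate φ at each world:
  u (successors {u, w, z}): φ is false.
  v (successors {x, y}): φ is false.
  w (successors {u, v, x}): φ is false.
  x (successors {w, z}): φ is false.
  y (successors ∅): φ is true.
  z (successors {w}): φ is false.
For instance, at v:
  At v: Box q requires q at every successor {x, y}.
    q fails at x, so Box q is false at v.
Satisfying worlds: {y}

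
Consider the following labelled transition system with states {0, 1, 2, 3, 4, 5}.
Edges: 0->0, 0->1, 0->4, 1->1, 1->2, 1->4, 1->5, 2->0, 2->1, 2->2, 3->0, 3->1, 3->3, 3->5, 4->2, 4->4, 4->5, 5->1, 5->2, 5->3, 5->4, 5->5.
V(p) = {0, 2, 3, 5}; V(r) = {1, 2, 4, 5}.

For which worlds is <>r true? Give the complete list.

0, 1, 2, 3, 4, 5

Recall that <>ψ holds at a world iff ψ holds at some accessible world.
Let φ = <>r. Evaluate φ at each world:
  0 (successors {0, 1, 4}): φ is true.
  1 (successors {1, 2, 4, 5}): φ is true.
  2 (successors {0, 1, 2}): φ is true.
  3 (successors {0, 1, 3, 5}): φ is true.
  4 (successors {2, 4, 5}): φ is true.
  5 (successors {1, 2, 3, 4, 5}): φ is true.
For instance, at 0:
  At 0: <>r requires r at some successor in {0, 1, 4}.
    r holds at 1, so <>r is true at 0.
Satisfying worlds: {0, 1, 2, 3, 4, 5}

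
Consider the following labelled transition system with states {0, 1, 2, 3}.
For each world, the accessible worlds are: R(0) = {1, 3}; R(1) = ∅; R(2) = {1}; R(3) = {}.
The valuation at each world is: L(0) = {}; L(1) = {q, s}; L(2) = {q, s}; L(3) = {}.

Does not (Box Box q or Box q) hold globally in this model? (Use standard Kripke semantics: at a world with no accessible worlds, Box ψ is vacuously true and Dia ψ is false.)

Recall that Box ψ holds at a world iff ψ holds at every accessible world, and Dia ψ holds iff ψ holds at some accessible world.
Let φ = not (Box Box q or Box q). Evaluate φ at each world:
  0 (successors {1, 3}): φ is false.
  1 (successors ∅): φ is false.
  2 (successors {1}): φ is false.
  3 (successors ∅): φ is false.
Detail at 0 (counterexample):
  At 0: Box Box q or Box q is true, so not (Box Box q or Box q) is false.
    At 0: Box Box q is true, Box q is false, so Box Box q or Box q is true.
      At 0: Box Box q requires Box q at every successor {1, 3}.
        At 1: Box q is true.
        At 3: Box q is true.
      So Box Box q is true at 0.
      At 0: Box q requires q at every successor {1, 3}.
        q fails at 3, so Box q is false at 0.

No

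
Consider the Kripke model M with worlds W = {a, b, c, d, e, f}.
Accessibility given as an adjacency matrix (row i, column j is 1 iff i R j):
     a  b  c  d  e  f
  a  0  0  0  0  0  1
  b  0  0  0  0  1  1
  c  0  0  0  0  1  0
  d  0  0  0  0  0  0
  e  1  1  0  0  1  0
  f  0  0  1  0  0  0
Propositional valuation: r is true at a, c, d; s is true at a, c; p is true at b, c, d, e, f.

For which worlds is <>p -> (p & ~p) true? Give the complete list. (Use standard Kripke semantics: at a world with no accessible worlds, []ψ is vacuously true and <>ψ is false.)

d

Recall that <>ψ holds at a world iff ψ holds at some accessible world.
Let φ = <>p -> (p & ~p). Evaluate φ at each world:
  a (successors {f}): φ is false.
  b (successors {e, f}): φ is false.
  c (successors {e}): φ is false.
  d (successors ∅): φ is true.
  e (successors {a, b, e}): φ is false.
  f (successors {c}): φ is false.
For instance, at a:
  At a: <>p is true, p & ~p is false, so <>p -> (p & ~p) is false.
    At a: <>p requires p at some successor in {f}.
      p holds at f, so <>p is true at a.
Satisfying worlds: {d}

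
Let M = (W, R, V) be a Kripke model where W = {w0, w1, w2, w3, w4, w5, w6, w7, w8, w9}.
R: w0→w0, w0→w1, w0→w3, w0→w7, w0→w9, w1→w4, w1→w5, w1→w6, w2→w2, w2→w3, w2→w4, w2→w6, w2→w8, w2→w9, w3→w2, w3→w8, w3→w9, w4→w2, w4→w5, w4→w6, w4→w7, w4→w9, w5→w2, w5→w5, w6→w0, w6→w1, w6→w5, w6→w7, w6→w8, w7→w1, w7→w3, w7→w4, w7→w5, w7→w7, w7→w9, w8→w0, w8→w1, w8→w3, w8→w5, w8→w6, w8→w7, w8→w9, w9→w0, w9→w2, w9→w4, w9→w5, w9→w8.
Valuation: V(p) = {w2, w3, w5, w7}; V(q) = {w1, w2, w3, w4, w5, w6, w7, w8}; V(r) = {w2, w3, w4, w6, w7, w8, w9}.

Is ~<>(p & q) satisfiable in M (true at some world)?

Let φ = ~<>(p & q). Evaluate φ at each world:
  w0 (successors {w0, w1, w3, w7, w9}): φ is false.
  w1 (successors {w4, w5, w6}): φ is false.
  w2 (successors {w2, w3, w4, w6, w8, w9}): φ is false.
  w3 (successors {w2, w8, w9}): φ is false.
  w4 (successors {w2, w5, w6, w7, w9}): φ is false.
  w5 (successors {w2, w5}): φ is false.
  w6 (successors {w0, w1, w5, w7, w8}): φ is false.
  w7 (successors {w1, w3, w4, w5, w7, w9}): φ is false.
  w8 (successors {w0, w1, w3, w5, w6, w7, w9}): φ is false.
  w9 (successors {w0, w2, w4, w5, w8}): φ is false.
For instance, at w3:
  At w3: <>(p & q) is true, so ~<>(p & q) is false.
    At w3: <>(p & q) requires p & q at some successor in {w2, w8, w9}.
      p & q holds at w2, so <>(p & q) is true at w3.

No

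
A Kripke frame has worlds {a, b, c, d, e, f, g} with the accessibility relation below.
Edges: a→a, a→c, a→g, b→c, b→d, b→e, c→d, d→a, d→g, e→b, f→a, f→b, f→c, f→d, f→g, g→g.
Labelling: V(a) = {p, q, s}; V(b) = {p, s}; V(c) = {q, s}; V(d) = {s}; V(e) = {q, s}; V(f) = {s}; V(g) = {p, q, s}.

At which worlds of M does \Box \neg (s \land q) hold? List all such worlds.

Let φ = \Box \neg (s \land q). Evaluate φ at each world:
  a (successors {a, c, g}): φ is false.
  b (successors {c, d, e}): φ is false.
  c (successors {d}): φ is true.
  d (successors {a, g}): φ is false.
  e (successors {b}): φ is true.
  f (successors {a, b, c, d, g}): φ is false.
  g (successors {g}): φ is false.
For instance, at g:
  At g: \Box \neg (s \land q) requires \neg (s \land q) at every successor {g}.
    \neg (s \land q) fails at g, so \Box \neg (s \land q) is false at g.
Satisfying worlds: {c, e}

c, e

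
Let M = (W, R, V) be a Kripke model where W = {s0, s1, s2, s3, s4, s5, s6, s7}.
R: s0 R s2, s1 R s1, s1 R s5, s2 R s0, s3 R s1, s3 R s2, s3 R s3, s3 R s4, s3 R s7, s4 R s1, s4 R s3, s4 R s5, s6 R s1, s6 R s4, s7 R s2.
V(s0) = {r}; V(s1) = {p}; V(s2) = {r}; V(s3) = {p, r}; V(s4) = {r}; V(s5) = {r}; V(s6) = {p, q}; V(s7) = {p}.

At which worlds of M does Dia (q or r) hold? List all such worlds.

Recall that Dia ψ holds at a world iff ψ holds at some accessible world.
Let φ = Dia (q or r). Evaluate φ at each world:
  s0 (successors {s2}): φ is true.
  s1 (successors {s1, s5}): φ is true.
  s2 (successors {s0}): φ is true.
  s3 (successors {s1, s2, s3, s4, s7}): φ is true.
  s4 (successors {s1, s3, s5}): φ is true.
  s5 (successors ∅): φ is false.
  s6 (successors {s1, s4}): φ is true.
  s7 (successors {s2}): φ is true.
For instance, at s1:
  At s1: Dia (q or r) requires q or r at some successor in {s1, s5}.
    q or r holds at s5, so Dia (q or r) is true at s1.
Satisfying worlds: {s0, s1, s2, s3, s4, s6, s7}

s0, s1, s2, s3, s4, s6, s7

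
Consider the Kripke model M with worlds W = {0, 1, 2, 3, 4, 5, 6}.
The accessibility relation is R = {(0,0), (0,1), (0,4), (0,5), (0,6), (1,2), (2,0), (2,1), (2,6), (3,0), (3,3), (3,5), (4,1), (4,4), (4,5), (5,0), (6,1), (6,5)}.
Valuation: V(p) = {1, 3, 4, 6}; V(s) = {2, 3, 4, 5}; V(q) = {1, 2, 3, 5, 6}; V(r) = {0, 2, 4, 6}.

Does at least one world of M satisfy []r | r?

Yes

Let φ = []r | r. Evaluate φ at each world:
  0 (successors {0, 1, 4, 5, 6}): φ is true.
  1 (successors {2}): φ is true.
  2 (successors {0, 1, 6}): φ is true.
  3 (successors {0, 3, 5}): φ is false.
  4 (successors {1, 4, 5}): φ is true.
  5 (successors {0}): φ is true.
  6 (successors {1, 5}): φ is true.
Detail at 0 (witness):
  At 0: []r is false, r is true, so []r | r is true.
    At 0: []r requires r at every successor {0, 1, 4, 5, 6}.
      r fails at 1, so []r is false at 0.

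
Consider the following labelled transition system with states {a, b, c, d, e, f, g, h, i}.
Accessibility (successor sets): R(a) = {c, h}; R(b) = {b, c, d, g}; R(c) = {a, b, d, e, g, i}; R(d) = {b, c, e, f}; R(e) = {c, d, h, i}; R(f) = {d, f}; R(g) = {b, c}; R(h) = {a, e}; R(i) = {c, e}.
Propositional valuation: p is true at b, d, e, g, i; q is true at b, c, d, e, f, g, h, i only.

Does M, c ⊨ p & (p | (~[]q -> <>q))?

No

At c: p is false, p | (~[]q -> <>q) is true, so p & (p | (~[]q -> <>q)) is false.
  At c: p is false, ~[]q -> <>q is true, so p | (~[]q -> <>q) is true.
    At c: ~[]q is true, <>q is true, so ~[]q -> <>q is true.
      At c: []q is false, so ~[]q is true.
      At c: <>q requires q at some successor in {a, b, d, e, g, i}.
        q holds at b, so <>q is true at c.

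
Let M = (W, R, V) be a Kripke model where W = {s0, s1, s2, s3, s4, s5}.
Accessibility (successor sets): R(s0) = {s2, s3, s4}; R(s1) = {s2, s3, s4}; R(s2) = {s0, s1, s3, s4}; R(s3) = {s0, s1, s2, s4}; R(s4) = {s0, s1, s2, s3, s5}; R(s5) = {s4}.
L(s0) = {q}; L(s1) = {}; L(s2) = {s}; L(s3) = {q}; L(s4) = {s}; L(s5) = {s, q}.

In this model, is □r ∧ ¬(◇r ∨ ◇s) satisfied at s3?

No

Recall that □ψ holds at a world iff ψ holds at every accessible world, and ◇ψ holds iff ψ holds at some accessible world.
At s3: □r is false, ¬(◇r ∨ ◇s) is false, so □r ∧ ¬(◇r ∨ ◇s) is false.
  At s3: □r requires r at every successor {s0, s1, s2, s4}.
    r fails at s0, so □r is false at s3.
  At s3: ◇r ∨ ◇s is true, so ¬(◇r ∨ ◇s) is false.
    At s3: ◇r is false, ◇s is true, so ◇r ∨ ◇s is true.
      At s3: ◇r requires r at some successor in {s0, s1, s2, s4}.
        At s0: r is false.
        At s1: r is false.
        At s2: r is false.
        At s4: r is false.
      So ◇r is false at s3.
      At s3: ◇s requires s at some successor in {s0, s1, s2, s4}.
        s holds at s2, so ◇s is true at s3.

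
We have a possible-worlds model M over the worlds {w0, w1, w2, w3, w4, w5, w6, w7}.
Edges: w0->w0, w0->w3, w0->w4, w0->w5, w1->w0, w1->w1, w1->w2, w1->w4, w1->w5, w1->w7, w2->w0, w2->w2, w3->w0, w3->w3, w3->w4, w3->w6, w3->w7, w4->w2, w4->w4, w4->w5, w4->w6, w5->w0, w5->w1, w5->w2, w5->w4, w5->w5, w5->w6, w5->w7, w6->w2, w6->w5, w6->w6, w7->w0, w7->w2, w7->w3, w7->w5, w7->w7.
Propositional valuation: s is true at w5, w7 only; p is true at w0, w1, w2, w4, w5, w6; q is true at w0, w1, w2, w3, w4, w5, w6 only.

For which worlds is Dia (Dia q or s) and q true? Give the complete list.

w0, w1, w2, w3, w4, w5, w6

Recall that Dia ψ holds at a world iff ψ holds at some accessible world.
Let φ = Dia (Dia q or s) and q. Evaluate φ at each world:
  w0 (successors {w0, w3, w4, w5}): φ is true.
  w1 (successors {w0, w1, w2, w4, w5, w7}): φ is true.
  w2 (successors {w0, w2}): φ is true.
  w3 (successors {w0, w3, w4, w6, w7}): φ is true.
  w4 (successors {w2, w4, w5, w6}): φ is true.
  w5 (successors {w0, w1, w2, w4, w5, w6, w7}): φ is true.
  w6 (successors {w2, w5, w6}): φ is true.
  w7 (successors {w0, w2, w3, w5, w7}): φ is false.
For instance, at w3:
  At w3: Dia (Dia q or s) is true, q is true, so Dia (Dia q or s) and q is true.
    At w3: Dia (Dia q or s) requires Dia q or s at some successor in {w0, w3, w4, w6, w7}.
      Dia q or s holds at w0, so Dia (Dia q or s) is true at w3.
Satisfying worlds: {w0, w1, w2, w3, w4, w5, w6}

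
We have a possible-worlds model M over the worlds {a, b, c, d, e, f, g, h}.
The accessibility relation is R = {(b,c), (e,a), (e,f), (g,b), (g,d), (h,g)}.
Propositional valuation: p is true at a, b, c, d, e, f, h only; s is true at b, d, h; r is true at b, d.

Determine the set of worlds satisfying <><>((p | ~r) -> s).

h

Let φ = <><>((p | ~r) -> s). Evaluate φ at each world:
  a (successors ∅): φ is false.
  b (successors {c}): φ is false.
  c (successors ∅): φ is false.
  d (successors ∅): φ is false.
  e (successors {a, f}): φ is false.
  f (successors ∅): φ is false.
  g (successors {b, d}): φ is false.
  h (successors {g}): φ is true.
For instance, at h:
  At h: <><>((p | ~r) -> s) requires <>((p | ~r) -> s) at some successor in {g}.
    <>((p | ~r) -> s) holds at g, so <><>((p | ~r) -> s) is true at h.
      At g: <>((p | ~r) -> s) requires (p | ~r) -> s at some successor in {b, d}.
        (p | ~r) -> s holds at b, so <>((p | ~r) -> s) is true at g.
Satisfying worlds: {h}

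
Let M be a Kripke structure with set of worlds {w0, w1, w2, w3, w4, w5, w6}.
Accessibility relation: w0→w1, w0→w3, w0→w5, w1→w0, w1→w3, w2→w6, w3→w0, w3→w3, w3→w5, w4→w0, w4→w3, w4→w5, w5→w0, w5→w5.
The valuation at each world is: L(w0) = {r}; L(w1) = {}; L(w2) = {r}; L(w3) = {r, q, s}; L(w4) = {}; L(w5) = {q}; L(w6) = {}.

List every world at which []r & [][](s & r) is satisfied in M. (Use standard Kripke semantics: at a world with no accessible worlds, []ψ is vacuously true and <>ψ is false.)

Let φ = []r & [][](s & r). Evaluate φ at each world:
  w0 (successors {w1, w3, w5}): φ is false.
  w1 (successors {w0, w3}): φ is false.
  w2 (successors {w6}): φ is false.
  w3 (successors {w0, w3, w5}): φ is false.
  w4 (successors {w0, w3, w5}): φ is false.
  w5 (successors {w0, w5}): φ is false.
  w6 (successors ∅): φ is true.
For instance, at w5:
  At w5: []r is false, [][](s & r) is false, so []r & [][](s & r) is false.
    At w5: []r requires r at every successor {w0, w5}.
      r fails at w5, so []r is false at w5.
    At w5: [][](s & r) requires [](s & r) at every successor {w0, w5}.
      [](s & r) fails at w0, so [][](s & r) is false at w5.
Satisfying worlds: {w6}

w6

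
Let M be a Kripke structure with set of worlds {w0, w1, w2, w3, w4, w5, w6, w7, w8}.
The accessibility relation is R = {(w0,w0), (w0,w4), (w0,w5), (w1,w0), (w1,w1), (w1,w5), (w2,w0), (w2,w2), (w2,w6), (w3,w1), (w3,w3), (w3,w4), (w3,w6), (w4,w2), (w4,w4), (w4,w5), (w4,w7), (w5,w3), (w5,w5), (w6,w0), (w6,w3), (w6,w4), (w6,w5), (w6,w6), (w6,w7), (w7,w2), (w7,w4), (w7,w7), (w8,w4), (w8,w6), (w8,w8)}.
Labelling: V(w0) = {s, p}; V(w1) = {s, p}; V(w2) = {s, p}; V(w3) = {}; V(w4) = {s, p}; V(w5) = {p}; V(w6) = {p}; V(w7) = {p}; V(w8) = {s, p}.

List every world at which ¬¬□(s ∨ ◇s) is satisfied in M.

w2, w3, w7, w8

Let φ = ¬¬□(s ∨ ◇s). Evaluate φ at each world:
  w0 (successors {w0, w4, w5}): φ is false.
  w1 (successors {w0, w1, w5}): φ is false.
  w2 (successors {w0, w2, w6}): φ is true.
  w3 (successors {w1, w3, w4, w6}): φ is true.
  w4 (successors {w2, w4, w5, w7}): φ is false.
  w5 (successors {w3, w5}): φ is false.
  w6 (successors {w0, w3, w4, w5, w6, w7}): φ is false.
  w7 (successors {w2, w4, w7}): φ is true.
  w8 (successors {w4, w6, w8}): φ is true.
For instance, at w2:
  At w2: ¬□(s ∨ ◇s) is false, so ¬¬□(s ∨ ◇s) is true.
    At w2: □(s ∨ ◇s) is true, so ¬□(s ∨ ◇s) is false.
      At w2: □(s ∨ ◇s) requires s ∨ ◇s at every successor {w0, w2, w6}.
        At w0: s ∨ ◇s is true.
        At w2: s ∨ ◇s is true.
        At w6: s ∨ ◇s is true.
      So □(s ∨ ◇s) is true at w2.
Satisfying worlds: {w2, w3, w7, w8}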